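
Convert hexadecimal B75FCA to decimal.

Expand by place value (powers of 16):
Digit values: B = 11, F = 15, C = 12, A = 10
B75FCA = 11 × 16^5 + 7 × 16^4 + 5 × 16^3 + 15 × 16^2 + 12 × 16^1 + 10 × 16^0
= 11 × 1048576 + 7 × 65536 + 5 × 4096 + 15 × 256 + 12 × 16 + 10 × 1
= 11534336 + 458752 + 20480 + 3840 + 192 + 10
= 12017610



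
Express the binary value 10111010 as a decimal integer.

Sum of powers of 2 for each 1-bit:
2^1 + 2^3 + 2^4 + 2^5 + 2^7
= 2 + 8 + 16 + 32 + 128
= 186



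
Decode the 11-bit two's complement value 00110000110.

Binary: 00110000110
Sign bit: 0 (non-negative)
Read directly as an unsigned value:
00110000110 = 256 + 128 + 4 + 2 = 390
Value: 390



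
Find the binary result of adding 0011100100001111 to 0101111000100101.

Add column by column from the right: bit + bit + carry-in; write the sum mod 2, carry 1 when the sum is 2 or 3.
carry:  1111000000011110
        0011100100001111
+       0101111000100101
------------------------
       01001011100110100
(the carry out of the leftmost column, 0, becomes the leading bit)
Decimal check:
  0011100100001111 = 8192 + 4096 + 2048 + 256 + 8 + 4 + 2 + 1 = 14607
  0101111000100101 = 16384 + 4096 + 2048 + 1024 + 512 + 32 + 4 + 1 = 24101
  14607 + 24101 = 38708, and 01001011100110100 = 32768 + 4096 + 1024 + 512 + 256 + 32 + 16 + 4 = 38708 ✓



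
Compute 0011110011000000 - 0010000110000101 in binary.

Method 1 - Direct subtraction (column by column from the right: bit − bit − borrow-in; if negative, add 2 and borrow 1 from the next column):
borrow: 0000011001111110
        0011110011000000
-       0010000110000101
------------------------
        0001101100111011

Method 2 - Add two's complement:
Two's complement of 0010000110000101: invert → 1101111001111010, add 1 → 1101111001111011
  0011110011000000
+ 1101111001111011
------------------
 10001101100111011  (end carry out of the top bit = 1)
Discarding the end carry: 0001101100111011
Decimal check:
  0011110011000000 = 8192 + 4096 + 2048 + 1024 + 128 + 64 = 15552
  0010000110000101 = 8192 + 256 + 128 + 4 + 1 = 8581
  15552 - 8581 = 6971, and 0001101100111011 = 4096 + 2048 + 512 + 256 + 32 + 16 + 8 + 2 + 1 = 6971 ✓



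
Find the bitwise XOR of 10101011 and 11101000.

XOR: 1 when bits differ
  10101011
^ 11101000
----------
  01000011
Decimal: 171 ^ 232 = 67



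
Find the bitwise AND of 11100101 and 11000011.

AND: 1 only when both bits are 1
  11100101
& 11000011
----------
  11000001
Decimal: 229 & 195 = 193



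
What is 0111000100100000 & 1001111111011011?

AND: 1 only when both bits are 1
  0111000100100000
& 1001111111011011
------------------
  0001000100000000
Decimal: 28960 & 40923 = 4352



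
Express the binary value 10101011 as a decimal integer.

Sum of powers of 2 for each 1-bit:
2^0 + 2^1 + 2^3 + 2^5 + 2^7
= 1 + 2 + 8 + 32 + 128
= 171



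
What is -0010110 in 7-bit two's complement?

Original: 0010110
Step 1 - Invert all bits: 1101001
Step 2 - Add 1: 1101010
Verification: 0010110 + 1101010 = 10000000; discarding the end carry (carry out of the top bit) leaves the 7-bit value 0000000, as required for x + (-x)



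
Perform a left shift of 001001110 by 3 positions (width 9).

Original: 001001110 (decimal 78)
Shift left by 3 positions
Append 3 zeros on the right and drop the 3 high bits that overflow the 9-bit width
Result: 001110000 (decimal 112)
Equivalent: 78 << 3 = 78 × 2^3 = 624, truncated to 9 bits = 112



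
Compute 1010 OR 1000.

OR: 1 when either bit is 1
  1010
| 1000
------
  1010
Decimal: 10 | 8 = 10



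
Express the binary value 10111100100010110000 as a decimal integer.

Sum of powers of 2 for each 1-bit:
2^4 + 2^5 + 2^7 + 2^11 + 2^14 + 2^15 + 2^16 + 2^17 + 2^19
= 16 + 32 + 128 + 2048 + 16384 + 32768 + 65536 + 131072 + 524288
= 772272



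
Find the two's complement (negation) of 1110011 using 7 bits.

Original (sign bit 1, negative): 1110011
Step 1 - Invert all bits: 0001100
Step 2 - Add 1: 0001101
Verification: 1110011 + 0001101 = 10000000; discarding the end carry (carry out of the top bit) leaves the 7-bit value 0000000, as required for x + (-x)



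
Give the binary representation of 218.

Using repeated division by 2:
218 ÷ 2 = 109 remainder 0
109 ÷ 2 = 54 remainder 1
54 ÷ 2 = 27 remainder 0
27 ÷ 2 = 13 remainder 1
13 ÷ 2 = 6 remainder 1
6 ÷ 2 = 3 remainder 0
3 ÷ 2 = 1 remainder 1
1 ÷ 2 = 0 remainder 1
Reading remainders bottom to top: 11011010



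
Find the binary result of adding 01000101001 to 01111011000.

Add column by column from the right: bit + bit + carry-in; write the sum mod 2, carry 1 when the sum is 2 or 3.
carry:  11111110000
        01000101001
+       01111011000
-------------------
       011000000001
(the carry out of the leftmost column, 0, becomes the leading bit)
Decimal check:
  01000101001 = 512 + 32 + 8 + 1 = 553
  01111011000 = 512 + 256 + 128 + 64 + 16 + 8 = 984
  553 + 984 = 1537, and 011000000001 = 1024 + 512 + 1 = 1537 ✓



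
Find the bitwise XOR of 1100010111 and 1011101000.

XOR: 1 when bits differ
  1100010111
^ 1011101000
------------
  0111111111
Decimal: 791 ^ 744 = 511



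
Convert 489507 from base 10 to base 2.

Using repeated division by 2:
489507 ÷ 2 = 244753 remainder 1
244753 ÷ 2 = 122376 remainder 1
122376 ÷ 2 = 61188 remainder 0
61188 ÷ 2 = 30594 remainder 0
30594 ÷ 2 = 15297 remainder 0
15297 ÷ 2 = 7648 remainder 1
7648 ÷ 2 = 3824 remainder 0
3824 ÷ 2 = 1912 remainder 0
1912 ÷ 2 = 956 remainder 0
956 ÷ 2 = 478 remainder 0
478 ÷ 2 = 239 remainder 0
239 ÷ 2 = 119 remainder 1
119 ÷ 2 = 59 remainder 1
59 ÷ 2 = 29 remainder 1
29 ÷ 2 = 14 remainder 1
14 ÷ 2 = 7 remainder 0
7 ÷ 2 = 3 remainder 1
3 ÷ 2 = 1 remainder 1
1 ÷ 2 = 0 remainder 1
Reading remainders bottom to top: 1110111100000100011



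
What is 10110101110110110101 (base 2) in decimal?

Sum of powers of 2 for each 1-bit:
2^0 + 2^2 + 2^4 + 2^5 + 2^7 + 2^8 + 2^10 + 2^11 + 2^12 + 2^14 + 2^16 + 2^17 + 2^19
= 1 + 4 + 16 + 32 + 128 + 256 + 1024 + 2048 + 4096 + 16384 + 65536 + 131072 + 524288
= 744885



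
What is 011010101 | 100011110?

OR: 1 when either bit is 1
  011010101
| 100011110
-----------
  111011111
Decimal: 213 | 286 = 479



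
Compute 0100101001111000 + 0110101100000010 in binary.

Add column by column from the right: bit + bit + carry-in; write the sum mod 2, carry 1 when the sum is 2 or 3.
carry:  1001010000000000
        0100101001111000
+       0110101100000010
------------------------
       01011010101111010
(the carry out of the leftmost column, 0, becomes the leading bit)
Decimal check:
  0100101001111000 = 16384 + 2048 + 512 + 64 + 32 + 16 + 8 = 19064
  0110101100000010 = 16384 + 8192 + 2048 + 512 + 256 + 2 = 27394
  19064 + 27394 = 46458, and 01011010101111010 = 32768 + 8192 + 4096 + 1024 + 256 + 64 + 32 + 16 + 8 + 2 = 46458 ✓



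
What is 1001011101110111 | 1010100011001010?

OR: 1 when either bit is 1
  1001011101110111
| 1010100011001010
------------------
  1011111111111111
Decimal: 38775 | 43210 = 49151



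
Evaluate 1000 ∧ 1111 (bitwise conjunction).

AND: 1 only when both bits are 1
  1000
& 1111
------
  1000
Decimal: 8 & 15 = 8



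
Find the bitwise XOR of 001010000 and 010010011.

XOR: 1 when bits differ
  001010000
^ 010010011
-----------
  011000011
Decimal: 80 ^ 147 = 195



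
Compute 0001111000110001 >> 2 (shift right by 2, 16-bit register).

Original: 0001111000110001 (decimal 7729)
Shift right by 2 positions
Drop the 2 low bits; fill with zeros on the left
Result: 0000011110001100 (decimal 1932)
Equivalent: 7729 >> 2 = 7729 ÷ 2^2 = 1932



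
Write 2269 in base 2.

Using repeated division by 2:
2269 ÷ 2 = 1134 remainder 1
1134 ÷ 2 = 567 remainder 0
567 ÷ 2 = 283 remainder 1
283 ÷ 2 = 141 remainder 1
141 ÷ 2 = 70 remainder 1
70 ÷ 2 = 35 remainder 0
35 ÷ 2 = 17 remainder 1
17 ÷ 2 = 8 remainder 1
8 ÷ 2 = 4 remainder 0
4 ÷ 2 = 2 remainder 0
2 ÷ 2 = 1 remainder 0
1 ÷ 2 = 0 remainder 1
Reading remainders bottom to top: 100011011101



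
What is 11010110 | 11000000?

OR: 1 when either bit is 1
  11010110
| 11000000
----------
  11010110
Decimal: 214 | 192 = 214



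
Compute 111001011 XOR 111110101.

XOR: 1 when bits differ
  111001011
^ 111110101
-----------
  000111110
Decimal: 459 ^ 501 = 62



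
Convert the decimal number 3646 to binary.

Using repeated division by 2:
3646 ÷ 2 = 1823 remainder 0
1823 ÷ 2 = 911 remainder 1
911 ÷ 2 = 455 remainder 1
455 ÷ 2 = 227 remainder 1
227 ÷ 2 = 113 remainder 1
113 ÷ 2 = 56 remainder 1
56 ÷ 2 = 28 remainder 0
28 ÷ 2 = 14 remainder 0
14 ÷ 2 = 7 remainder 0
7 ÷ 2 = 3 remainder 1
3 ÷ 2 = 1 remainder 1
1 ÷ 2 = 0 remainder 1
Reading remainders bottom to top: 111000111110



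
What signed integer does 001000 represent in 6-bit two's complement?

Binary: 001000
Sign bit: 0 (non-negative)
Read directly as an unsigned value:
001000 = 8
Value: 8



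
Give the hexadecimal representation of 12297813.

Using repeated division by 16 (digits 10–15 are A–F):
12297813 ÷ 16 = 768613 remainder 5
768613 ÷ 16 = 48038 remainder 5
48038 ÷ 16 = 3002 remainder 6
3002 ÷ 16 = 187 remainder 10 (A)
187 ÷ 16 = 11 remainder 11 (B)
11 ÷ 16 = 0 remainder 11 (B)
Reading remainders bottom to top: BBA655



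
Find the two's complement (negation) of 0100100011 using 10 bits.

Original: 0100100011
Step 1 - Invert all bits: 1011011100
Step 2 - Add 1: 1011011101
Verification: 0100100011 + 1011011101 = 10000000000; discarding the end carry (carry out of the top bit) leaves the 10-bit value 0000000000, as required for x + (-x)



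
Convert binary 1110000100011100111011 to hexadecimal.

Group into 4-bit nibbles from right:
  0011 = 3
  1000 = 8
  0100 = 4
  0111 = 7
  0011 = 3
  1011 = B
Result: 38473B



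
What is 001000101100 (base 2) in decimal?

Sum of powers of 2 for each 1-bit:
2^2 + 2^3 + 2^5 + 2^9
= 4 + 8 + 32 + 512
= 556



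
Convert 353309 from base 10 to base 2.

Using repeated division by 2:
353309 ÷ 2 = 176654 remainder 1
176654 ÷ 2 = 88327 remainder 0
88327 ÷ 2 = 44163 remainder 1
44163 ÷ 2 = 22081 remainder 1
22081 ÷ 2 = 11040 remainder 1
11040 ÷ 2 = 5520 remainder 0
5520 ÷ 2 = 2760 remainder 0
2760 ÷ 2 = 1380 remainder 0
1380 ÷ 2 = 690 remainder 0
690 ÷ 2 = 345 remainder 0
345 ÷ 2 = 172 remainder 1
172 ÷ 2 = 86 remainder 0
86 ÷ 2 = 43 remainder 0
43 ÷ 2 = 21 remainder 1
21 ÷ 2 = 10 remainder 1
10 ÷ 2 = 5 remainder 0
5 ÷ 2 = 2 remainder 1
2 ÷ 2 = 1 remainder 0
1 ÷ 2 = 0 remainder 1
Reading remainders bottom to top: 1010110010000011101



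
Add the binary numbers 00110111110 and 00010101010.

Add column by column from the right: bit + bit + carry-in; write the sum mod 2, carry 1 when the sum is 2 or 3.
carry:  01101111100
        00110111110
+       00010101010
-------------------
       001001101000
(the carry out of the leftmost column, 0, becomes the leading bit)
Decimal check:
  00110111110 = 256 + 128 + 32 + 16 + 8 + 4 + 2 = 446
  00010101010 = 128 + 32 + 8 + 2 = 170
  446 + 170 = 616, and 001001101000 = 512 + 64 + 32 + 8 = 616 ✓



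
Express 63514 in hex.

Using repeated division by 16 (digits 10–15 are A–F):
63514 ÷ 16 = 3969 remainder 10 (A)
3969 ÷ 16 = 248 remainder 1
248 ÷ 16 = 15 remainder 8
15 ÷ 16 = 0 remainder 15 (F)
Reading remainders bottom to top: F81A



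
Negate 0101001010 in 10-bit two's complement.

Original: 0101001010
Step 1 - Invert all bits: 1010110101
Step 2 - Add 1: 1010110110
Verification: 0101001010 + 1010110110 = 10000000000; discarding the end carry (carry out of the top bit) leaves the 10-bit value 0000000000, as required for x + (-x)



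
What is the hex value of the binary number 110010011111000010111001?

Group into 4-bit nibbles from right:
  1100 = C
  1001 = 9
  1111 = F
  0000 = 0
  1011 = B
  1001 = 9
Result: C9F0B9



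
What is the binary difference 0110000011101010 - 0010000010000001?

Method 1 - Direct subtraction (column by column from the right: bit − bit − borrow-in; if negative, add 2 and borrow 1 from the next column):
borrow: 0000000000000010
        0110000011101010
-       0010000010000001
------------------------
        0100000001101001

Method 2 - Add two's complement:
Two's complement of 0010000010000001: invert → 1101111101111110, add 1 → 1101111101111111
  0110000011101010
+ 1101111101111111
------------------
 10100000001101001  (end carry out of the top bit = 1)
Discarding the end carry: 0100000001101001
Decimal check:
  0110000011101010 = 16384 + 8192 + 128 + 64 + 32 + 8 + 2 = 24810
  0010000010000001 = 8192 + 128 + 1 = 8321
  24810 - 8321 = 16489, and 0100000001101001 = 16384 + 64 + 32 + 8 + 1 = 16489 ✓



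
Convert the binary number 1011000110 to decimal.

Sum of powers of 2 for each 1-bit:
2^1 + 2^2 + 2^6 + 2^7 + 2^9
= 2 + 4 + 64 + 128 + 512
= 710



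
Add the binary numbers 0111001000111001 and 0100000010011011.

Add column by column from the right: bit + bit + carry-in; write the sum mod 2, carry 1 when the sum is 2 or 3.
carry:  1000000001110110
        0111001000111001
+       0100000010011011
------------------------
       01011001011010100
(the carry out of the leftmost column, 0, becomes the leading bit)
Decimal check:
  0111001000111001 = 16384 + 8192 + 4096 + 512 + 32 + 16 + 8 + 1 = 29241
  0100000010011011 = 16384 + 128 + 16 + 8 + 2 + 1 = 16539
  29241 + 16539 = 45780, and 01011001011010100 = 32768 + 8192 + 4096 + 512 + 128 + 64 + 16 + 4 = 45780 ✓



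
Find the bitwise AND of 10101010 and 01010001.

AND: 1 only when both bits are 1
  10101010
& 01010001
----------
  00000000
Decimal: 170 & 81 = 0



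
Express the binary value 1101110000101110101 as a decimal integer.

Sum of powers of 2 for each 1-bit:
2^0 + 2^2 + 2^4 + 2^5 + 2^6 + 2^8 + 2^13 + 2^14 + 2^15 + 2^17 + 2^18
= 1 + 4 + 16 + 32 + 64 + 256 + 8192 + 16384 + 32768 + 131072 + 262144
= 450933



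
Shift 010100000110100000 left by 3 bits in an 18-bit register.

Original: 010100000110100000 (decimal 82336)
Shift left by 3 positions
Append 3 zeros on the right and drop the 3 high bits that overflow the 18-bit width
Result: 100000110100000000 (decimal 134400)
Equivalent: 82336 << 3 = 82336 × 2^3 = 658688, truncated to 18 bits = 134400



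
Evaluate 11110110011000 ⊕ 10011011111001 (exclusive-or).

XOR: 1 when bits differ
  11110110011000
^ 10011011111001
----------------
  01101101100001
Decimal: 15768 ^ 9977 = 7009



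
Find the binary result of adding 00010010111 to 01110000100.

Add column by column from the right: bit + bit + carry-in; write the sum mod 2, carry 1 when the sum is 2 or 3.
carry:  11100001000
        00010010111
+       01110000100
-------------------
       010000011011
(the carry out of the leftmost column, 0, becomes the leading bit)
Decimal check:
  00010010111 = 128 + 16 + 4 + 2 + 1 = 151
  01110000100 = 512 + 256 + 128 + 4 = 900
  151 + 900 = 1051, and 010000011011 = 1024 + 16 + 8 + 2 + 1 = 1051 ✓



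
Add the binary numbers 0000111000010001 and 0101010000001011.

Add column by column from the right: bit + bit + carry-in; write the sum mod 2, carry 1 when the sum is 2 or 3.
carry:  0011100000000110
        0000111000010001
+       0101010000001011
------------------------
       00110001000011100
(the carry out of the leftmost column, 0, becomes the leading bit)
Decimal check:
  0000111000010001 = 2048 + 1024 + 512 + 16 + 1 = 3601
  0101010000001011 = 16384 + 4096 + 1024 + 8 + 2 + 1 = 21515
  3601 + 21515 = 25116, and 00110001000011100 = 16384 + 8192 + 512 + 16 + 8 + 4 = 25116 ✓



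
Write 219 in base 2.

Using repeated division by 2:
219 ÷ 2 = 109 remainder 1
109 ÷ 2 = 54 remainder 1
54 ÷ 2 = 27 remainder 0
27 ÷ 2 = 13 remainder 1
13 ÷ 2 = 6 remainder 1
6 ÷ 2 = 3 remainder 0
3 ÷ 2 = 1 remainder 1
1 ÷ 2 = 0 remainder 1
Reading remainders bottom to top: 11011011



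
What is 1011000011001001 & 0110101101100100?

AND: 1 only when both bits are 1
  1011000011001001
& 0110101101100100
------------------
  0010000001000000
Decimal: 45257 & 27492 = 8256



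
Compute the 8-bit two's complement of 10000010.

Original (sign bit 1, negative): 10000010
Step 1 - Invert all bits: 01111101
Step 2 - Add 1: 01111110
Verification: 10000010 + 01111110 = 100000000; discarding the end carry (carry out of the top bit) leaves the 8-bit value 00000000, as required for x + (-x)



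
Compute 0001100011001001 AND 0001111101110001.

AND: 1 only when both bits are 1
  0001100011001001
& 0001111101110001
------------------
  0001100001000001
Decimal: 6345 & 8049 = 6209



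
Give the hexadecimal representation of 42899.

Using repeated division by 16 (digits 10–15 are A–F):
42899 ÷ 16 = 2681 remainder 3
2681 ÷ 16 = 167 remainder 9
167 ÷ 16 = 10 remainder 7
10 ÷ 16 = 0 remainder 10 (A)
Reading remainders bottom to top: A793



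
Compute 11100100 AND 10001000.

AND: 1 only when both bits are 1
  11100100
& 10001000
----------
  10000000
Decimal: 228 & 136 = 128



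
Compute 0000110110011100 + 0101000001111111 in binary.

Add column by column from the right: bit + bit + carry-in; write the sum mod 2, carry 1 when the sum is 2 or 3.
carry:  0000001111111000
        0000110110011100
+       0101000001111111
------------------------
       00101111000011011
(the carry out of the leftmost column, 0, becomes the leading bit)
Decimal check:
  0000110110011100 = 2048 + 1024 + 256 + 128 + 16 + 8 + 4 = 3484
  0101000001111111 = 16384 + 4096 + 64 + 32 + 16 + 8 + 4 + 2 + 1 = 20607
  3484 + 20607 = 24091, and 00101111000011011 = 16384 + 4096 + 2048 + 1024 + 512 + 16 + 8 + 2 + 1 = 24091 ✓



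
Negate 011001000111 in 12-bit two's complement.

Original: 011001000111
Step 1 - Invert all bits: 100110111000
Step 2 - Add 1: 100110111001
Verification: 011001000111 + 100110111001 = 1000000000000; discarding the end carry (carry out of the top bit) leaves the 12-bit value 000000000000, as required for x + (-x)



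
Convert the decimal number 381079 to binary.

Using repeated division by 2:
381079 ÷ 2 = 190539 remainder 1
190539 ÷ 2 = 95269 remainder 1
95269 ÷ 2 = 47634 remainder 1
47634 ÷ 2 = 23817 remainder 0
23817 ÷ 2 = 11908 remainder 1
11908 ÷ 2 = 5954 remainder 0
5954 ÷ 2 = 2977 remainder 0
2977 ÷ 2 = 1488 remainder 1
1488 ÷ 2 = 744 remainder 0
744 ÷ 2 = 372 remainder 0
372 ÷ 2 = 186 remainder 0
186 ÷ 2 = 93 remainder 0
93 ÷ 2 = 46 remainder 1
46 ÷ 2 = 23 remainder 0
23 ÷ 2 = 11 remainder 1
11 ÷ 2 = 5 remainder 1
5 ÷ 2 = 2 remainder 1
2 ÷ 2 = 1 remainder 0
1 ÷ 2 = 0 remainder 1
Reading remainders bottom to top: 1011101000010010111



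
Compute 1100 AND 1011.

AND: 1 only when both bits are 1
  1100
& 1011
------
  1000
Decimal: 12 & 11 = 8



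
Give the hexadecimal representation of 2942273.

Using repeated division by 16 (digits 10–15 are A–F):
2942273 ÷ 16 = 183892 remainder 1
183892 ÷ 16 = 11493 remainder 4
11493 ÷ 16 = 718 remainder 5
718 ÷ 16 = 44 remainder 14 (E)
44 ÷ 16 = 2 remainder 12 (C)
2 ÷ 16 = 0 remainder 2
Reading remainders bottom to top: 2CE541



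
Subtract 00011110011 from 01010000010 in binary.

Method 1 - Direct subtraction (column by column from the right: bit − bit − borrow-in; if negative, add 2 and borrow 1 from the next column):
borrow: 01111111110
        01010000010
-       00011110011
-------------------
        00110001111

Method 2 - Add two's complement:
Two's complement of 00011110011: invert → 11100001100, add 1 → 11100001101
  01010000010
+ 11100001101
-------------
 100110001111  (end carry out of the top bit = 1)
Discarding the end carry: 00110001111
Decimal check:
  01010000010 = 512 + 128 + 2 = 642
  00011110011 = 128 + 64 + 32 + 16 + 2 + 1 = 243
  642 - 243 = 399, and 00110001111 = 256 + 128 + 8 + 4 + 2 + 1 = 399 ✓



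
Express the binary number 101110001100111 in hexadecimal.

Group into 4-bit nibbles from right:
  0101 = 5
  1100 = C
  0110 = 6
  0111 = 7
Result: 5C67



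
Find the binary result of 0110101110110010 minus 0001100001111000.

Method 1 - Direct subtraction (column by column from the right: bit − bit − borrow-in; if negative, add 2 and borrow 1 from the next column):
borrow: 0010000011110000
        0110101110110010
-       0001100001111000
------------------------
        0101001100111010

Method 2 - Add two's complement:
Two's complement of 0001100001111000: invert → 1110011110000111, add 1 → 1110011110001000
  0110101110110010
+ 1110011110001000
------------------
 10101001100111010  (end carry out of the top bit = 1)
Discarding the end carry: 0101001100111010
Decimal check:
  0110101110110010 = 16384 + 8192 + 2048 + 512 + 256 + 128 + 32 + 16 + 2 = 27570
  0001100001111000 = 4096 + 2048 + 64 + 32 + 16 + 8 = 6264
  27570 - 6264 = 21306, and 0101001100111010 = 16384 + 4096 + 512 + 256 + 32 + 16 + 8 + 2 = 21306 ✓



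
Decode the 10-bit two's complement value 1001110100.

Binary: 1001110100
Sign bit: 1 (negative)
Invert: 0110001011
Add 1:  0110001100
Magnitude: 0110001100 = 256 + 128 + 8 + 4 = 396
Value: -396



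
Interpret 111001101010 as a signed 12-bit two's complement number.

Binary: 111001101010
Sign bit: 1 (negative)
Invert: 000110010101
Add 1:  000110010110
Magnitude: 000110010110 = 256 + 128 + 16 + 4 + 2 = 406
Value: -406



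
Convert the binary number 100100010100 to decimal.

Sum of powers of 2 for each 1-bit:
2^2 + 2^4 + 2^8 + 2^11
= 4 + 16 + 256 + 2048
= 2324



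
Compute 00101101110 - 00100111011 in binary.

Method 1 - Direct subtraction (column by column from the right: bit − bit − borrow-in; if negative, add 2 and borrow 1 from the next column):
borrow: 00001100110
        00101101110
-       00100111011
-------------------
        00000110011

Method 2 - Add two's complement:
Two's complement of 00100111011: invert → 11011000100, add 1 → 11011000101
  00101101110
+ 11011000101
-------------
 100000110011  (end carry out of the top bit = 1)
Discarding the end carry: 00000110011
Decimal check:
  00101101110 = 256 + 64 + 32 + 8 + 4 + 2 = 366
  00100111011 = 256 + 32 + 16 + 8 + 2 + 1 = 315
  366 - 315 = 51, and 00000110011 = 32 + 16 + 2 + 1 = 51 ✓



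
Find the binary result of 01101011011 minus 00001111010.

Method 1 - Direct subtraction (column by column from the right: bit − bit − borrow-in; if negative, add 2 and borrow 1 from the next column):
borrow: 00111000000
        01101011011
-       00001111010
-------------------
        01011100001

Method 2 - Add two's complement:
Two's complement of 00001111010: invert → 11110000101, add 1 → 11110000110
  01101011011
+ 11110000110
-------------
 101011100001  (end carry out of the top bit = 1)
Discarding the end carry: 01011100001
Decimal check:
  01101011011 = 512 + 256 + 64 + 16 + 8 + 2 + 1 = 859
  00001111010 = 64 + 32 + 16 + 8 + 2 = 122
  859 - 122 = 737, and 01011100001 = 512 + 128 + 64 + 32 + 1 = 737 ✓



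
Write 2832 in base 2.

Using repeated division by 2:
2832 ÷ 2 = 1416 remainder 0
1416 ÷ 2 = 708 remainder 0
708 ÷ 2 = 354 remainder 0
354 ÷ 2 = 177 remainder 0
177 ÷ 2 = 88 remainder 1
88 ÷ 2 = 44 remainder 0
44 ÷ 2 = 22 remainder 0
22 ÷ 2 = 11 remainder 0
11 ÷ 2 = 5 remainder 1
5 ÷ 2 = 2 remainder 1
2 ÷ 2 = 1 remainder 0
1 ÷ 2 = 0 remainder 1
Reading remainders bottom to top: 101100010000



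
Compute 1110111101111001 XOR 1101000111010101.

XOR: 1 when bits differ
  1110111101111001
^ 1101000111010101
------------------
  0011111010101100
Decimal: 61305 ^ 53717 = 16044



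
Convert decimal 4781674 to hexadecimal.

Using repeated division by 16 (digits 10–15 are A–F):
4781674 ÷ 16 = 298854 remainder 10 (A)
298854 ÷ 16 = 18678 remainder 6
18678 ÷ 16 = 1167 remainder 6
1167 ÷ 16 = 72 remainder 15 (F)
72 ÷ 16 = 4 remainder 8
4 ÷ 16 = 0 remainder 4
Reading remainders bottom to top: 48F66A



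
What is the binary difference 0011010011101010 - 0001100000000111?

Method 1 - Direct subtraction (column by column from the right: bit − bit − borrow-in; if negative, add 2 and borrow 1 from the next column):
borrow: 0011000000001110
        0011010011101010
-       0001100000000111
------------------------
        0001110011100011

Method 2 - Add two's complement:
Two's complement of 0001100000000111: invert → 1110011111111000, add 1 → 1110011111111001
  0011010011101010
+ 1110011111111001
------------------
 10001110011100011  (end carry out of the top bit = 1)
Discarding the end carry: 0001110011100011
Decimal check:
  0011010011101010 = 8192 + 4096 + 1024 + 128 + 64 + 32 + 8 + 2 = 13546
  0001100000000111 = 4096 + 2048 + 4 + 2 + 1 = 6151
  13546 - 6151 = 7395, and 0001110011100011 = 4096 + 2048 + 1024 + 128 + 64 + 32 + 2 + 1 = 7395 ✓



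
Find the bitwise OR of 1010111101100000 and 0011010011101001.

OR: 1 when either bit is 1
  1010111101100000
| 0011010011101001
------------------
  1011111111101001
Decimal: 44896 | 13545 = 49129



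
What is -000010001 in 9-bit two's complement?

Original: 000010001
Step 1 - Invert all bits: 111101110
Step 2 - Add 1: 111101111
Verification: 000010001 + 111101111 = 1000000000; discarding the end carry (carry out of the top bit) leaves the 9-bit value 000000000, as required for x + (-x)



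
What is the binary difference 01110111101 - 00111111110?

Method 1 - Direct subtraction (column by column from the right: bit − bit − borrow-in; if negative, add 2 and borrow 1 from the next column):
borrow: 01111111100
        01110111101
-       00111111110
-------------------
        00110111111

Method 2 - Add two's complement:
Two's complement of 00111111110: invert → 11000000001, add 1 → 11000000010
  01110111101
+ 11000000010
-------------
 100110111111  (end carry out of the top bit = 1)
Discarding the end carry: 00110111111
Decimal check:
  01110111101 = 512 + 256 + 128 + 32 + 16 + 8 + 4 + 1 = 957
  00111111110 = 256 + 128 + 64 + 32 + 16 + 8 + 4 + 2 = 510
  957 - 510 = 447, and 00110111111 = 256 + 128 + 32 + 16 + 8 + 4 + 2 + 1 = 447 ✓



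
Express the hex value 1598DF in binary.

Convert each hex digit to 4 bits:
  1 = 0001
  5 = 0101
  9 = 1001
  8 = 1000
  D = 1101
  F = 1111
Concatenate: 000101011001100011011111



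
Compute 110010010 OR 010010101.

OR: 1 when either bit is 1
  110010010
| 010010101
-----------
  110010111
Decimal: 402 | 149 = 407



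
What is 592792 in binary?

Using repeated division by 2:
592792 ÷ 2 = 296396 remainder 0
296396 ÷ 2 = 148198 remainder 0
148198 ÷ 2 = 74099 remainder 0
74099 ÷ 2 = 37049 remainder 1
37049 ÷ 2 = 18524 remainder 1
18524 ÷ 2 = 9262 remainder 0
9262 ÷ 2 = 4631 remainder 0
4631 ÷ 2 = 2315 remainder 1
2315 ÷ 2 = 1157 remainder 1
1157 ÷ 2 = 578 remainder 1
578 ÷ 2 = 289 remainder 0
289 ÷ 2 = 144 remainder 1
144 ÷ 2 = 72 remainder 0
72 ÷ 2 = 36 remainder 0
36 ÷ 2 = 18 remainder 0
18 ÷ 2 = 9 remainder 0
9 ÷ 2 = 4 remainder 1
4 ÷ 2 = 2 remainder 0
2 ÷ 2 = 1 remainder 0
1 ÷ 2 = 0 remainder 1
Reading remainders bottom to top: 10010000101110011000



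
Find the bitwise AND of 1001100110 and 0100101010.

AND: 1 only when both bits are 1
  1001100110
& 0100101010
------------
  0000100010
Decimal: 614 & 298 = 34



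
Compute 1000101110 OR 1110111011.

OR: 1 when either bit is 1
  1000101110
| 1110111011
------------
  1110111111
Decimal: 558 | 955 = 959



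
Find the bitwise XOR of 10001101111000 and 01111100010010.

XOR: 1 when bits differ
  10001101111000
^ 01111100010010
----------------
  11110001101010
Decimal: 9080 ^ 7954 = 15466



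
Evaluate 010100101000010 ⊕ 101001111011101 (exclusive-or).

XOR: 1 when bits differ
  010100101000010
^ 101001111011101
-----------------
  111101010011111
Decimal: 10562 ^ 21469 = 31391



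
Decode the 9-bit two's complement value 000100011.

Binary: 000100011
Sign bit: 0 (non-negative)
Read directly as an unsigned value:
000100011 = 32 + 2 + 1 = 35
Value: 35



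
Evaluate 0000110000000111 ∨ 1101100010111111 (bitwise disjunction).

OR: 1 when either bit is 1
  0000110000000111
| 1101100010111111
------------------
  1101110010111111
Decimal: 3079 | 55487 = 56511



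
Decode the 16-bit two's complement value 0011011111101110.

Binary: 0011011111101110
Sign bit: 0 (non-negative)
Read directly as an unsigned value:
0011011111101110 = 8192 + 4096 + 1024 + 512 + 256 + 128 + 64 + 32 + 8 + 4 + 2 = 14318
Value: 14318



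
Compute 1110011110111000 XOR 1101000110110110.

XOR: 1 when bits differ
  1110011110111000
^ 1101000110110110
------------------
  0011011000001110
Decimal: 59320 ^ 53686 = 13838



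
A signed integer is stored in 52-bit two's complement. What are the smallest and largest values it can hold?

For 52-bit two's complement:
Minimum: -2^51 = -2251799813685248
Maximum: 2^51 - 1 = 2251799813685247



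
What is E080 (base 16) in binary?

Convert each hex digit to 4 bits:
  E = 1110
  0 = 0000
  8 = 1000
  0 = 0000
Concatenate: 1110000010000000



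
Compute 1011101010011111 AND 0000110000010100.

AND: 1 only when both bits are 1
  1011101010011111
& 0000110000010100
------------------
  0000100000010100
Decimal: 47775 & 3092 = 2068



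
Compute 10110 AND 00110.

AND: 1 only when both bits are 1
  10110
& 00110
-------
  00110
Decimal: 22 & 6 = 6



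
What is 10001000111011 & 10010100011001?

AND: 1 only when both bits are 1
  10001000111011
& 10010100011001
----------------
  10000000011001
Decimal: 8763 & 9497 = 8217



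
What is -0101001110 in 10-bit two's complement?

Original: 0101001110
Step 1 - Invert all bits: 1010110001
Step 2 - Add 1: 1010110010
Verification: 0101001110 + 1010110010 = 10000000000; discarding the end carry (carry out of the top bit) leaves the 10-bit value 0000000000, as required for x + (-x)



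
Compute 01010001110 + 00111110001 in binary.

Add column by column from the right: bit + bit + carry-in; write the sum mod 2, carry 1 when the sum is 2 or 3.
carry:  11100000000
        01010001110
+       00111110001
-------------------
       010001111111
(the carry out of the leftmost column, 0, becomes the leading bit)
Decimal check:
  01010001110 = 512 + 128 + 8 + 4 + 2 = 654
  00111110001 = 256 + 128 + 64 + 32 + 16 + 1 = 497
  654 + 497 = 1151, and 010001111111 = 1024 + 64 + 32 + 16 + 8 + 4 + 2 + 1 = 1151 ✓



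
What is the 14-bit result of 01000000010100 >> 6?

Original: 01000000010100 (decimal 4116)
Shift right by 6 positions
Drop the 6 low bits; fill with zeros on the left
Result: 00000001000000 (decimal 64)
Equivalent: 4116 >> 6 = 4116 ÷ 2^6 = 64



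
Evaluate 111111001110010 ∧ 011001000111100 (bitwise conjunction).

AND: 1 only when both bits are 1
  111111001110010
& 011001000111100
-----------------
  011001000110000
Decimal: 32370 & 12860 = 12848



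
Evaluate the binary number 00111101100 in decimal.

Sum of powers of 2 for each 1-bit:
2^2 + 2^3 + 2^5 + 2^6 + 2^7 + 2^8
= 4 + 8 + 32 + 64 + 128 + 256
= 492



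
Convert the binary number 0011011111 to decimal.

Sum of powers of 2 for each 1-bit:
2^0 + 2^1 + 2^2 + 2^3 + 2^4 + 2^6 + 2^7
= 1 + 2 + 4 + 8 + 16 + 64 + 128
= 223



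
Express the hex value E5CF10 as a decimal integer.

Expand by place value (powers of 16):
Digit values: E = 14, C = 12, F = 15
E5CF10 = 14 × 16^5 + 5 × 16^4 + 12 × 16^3 + 15 × 16^2 + 1 × 16^1 + 0 × 16^0
= 14 × 1048576 + 5 × 65536 + 12 × 4096 + 15 × 256 + 1 × 16 + 0 × 1
= 14680064 + 327680 + 49152 + 3840 + 16 + 0
= 15060752



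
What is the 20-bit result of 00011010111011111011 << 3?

Original: 00011010111011111011 (decimal 110331)
Shift left by 3 positions
Append 3 zeros on the right
Result: 11010111011111011000 (decimal 882648)
Equivalent: 110331 << 3 = 110331 × 2^3 = 882648



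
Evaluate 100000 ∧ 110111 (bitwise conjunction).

AND: 1 only when both bits are 1
  100000
& 110111
--------
  100000
Decimal: 32 & 55 = 32



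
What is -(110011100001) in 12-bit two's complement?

Original (sign bit 1, negative): 110011100001
Step 1 - Invert all bits: 001100011110
Step 2 - Add 1: 001100011111
Verification: 110011100001 + 001100011111 = 1000000000000; discarding the end carry (carry out of the top bit) leaves the 12-bit value 000000000000, as required for x + (-x)



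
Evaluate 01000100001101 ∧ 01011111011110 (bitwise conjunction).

AND: 1 only when both bits are 1
  01000100001101
& 01011111011110
----------------
  01000100001100
Decimal: 4365 & 6110 = 4364



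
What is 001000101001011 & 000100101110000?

AND: 1 only when both bits are 1
  001000101001011
& 000100101110000
-----------------
  000000101000000
Decimal: 4427 & 2416 = 320



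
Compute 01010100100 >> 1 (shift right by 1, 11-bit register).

Original: 01010100100 (decimal 676)
Shift right by 1 position
Drop the 1 low bit; fill with zero on the left
Result: 00101010010 (decimal 338)
Equivalent: 676 >> 1 = 676 ÷ 2^1 = 338



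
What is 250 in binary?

Using repeated division by 2:
250 ÷ 2 = 125 remainder 0
125 ÷ 2 = 62 remainder 1
62 ÷ 2 = 31 remainder 0
31 ÷ 2 = 15 remainder 1
15 ÷ 2 = 7 remainder 1
7 ÷ 2 = 3 remainder 1
3 ÷ 2 = 1 remainder 1
1 ÷ 2 = 0 remainder 1
Reading remainders bottom to top: 11111010



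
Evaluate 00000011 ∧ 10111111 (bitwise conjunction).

AND: 1 only when both bits are 1
  00000011
& 10111111
----------
  00000011
Decimal: 3 & 191 = 3



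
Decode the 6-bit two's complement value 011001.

Binary: 011001
Sign bit: 0 (non-negative)
Read directly as an unsigned value:
011001 = 16 + 8 + 1 = 25
Value: 25



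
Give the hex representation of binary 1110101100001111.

Group into 4-bit nibbles from right:
  1110 = E
  1011 = B
  0000 = 0
  1111 = F
Result: EB0F



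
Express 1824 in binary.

Using repeated division by 2:
1824 ÷ 2 = 912 remainder 0
912 ÷ 2 = 456 remainder 0
456 ÷ 2 = 228 remainder 0
228 ÷ 2 = 114 remainder 0
114 ÷ 2 = 57 remainder 0
57 ÷ 2 = 28 remainder 1
28 ÷ 2 = 14 remainder 0
14 ÷ 2 = 7 remainder 0
7 ÷ 2 = 3 remainder 1
3 ÷ 2 = 1 remainder 1
1 ÷ 2 = 0 remainder 1
Reading remainders bottom to top: 11100100000



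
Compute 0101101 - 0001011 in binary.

Method 1 - Direct subtraction (column by column from the right: bit − bit − borrow-in; if negative, add 2 and borrow 1 from the next column):
borrow: 0000100
        0101101
-       0001011
---------------
        0100010

Method 2 - Add two's complement:
Two's complement of 0001011: invert → 1110100, add 1 → 1110101
  0101101
+ 1110101
---------
 10100010  (end carry out of the top bit = 1)
Discarding the end carry: 0100010
Decimal check:
  0101101 = 32 + 8 + 4 + 1 = 45
  0001011 = 8 + 2 + 1 = 11
  45 - 11 = 34, and 0100010 = 32 + 2 = 34 ✓



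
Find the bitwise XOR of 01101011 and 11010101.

XOR: 1 when bits differ
  01101011
^ 11010101
----------
  10111110
Decimal: 107 ^ 213 = 190



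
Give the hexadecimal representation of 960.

Using repeated division by 16 (digits 10–15 are A–F):
960 ÷ 16 = 60 remainder 0
60 ÷ 16 = 3 remainder 12 (C)
3 ÷ 16 = 0 remainder 3
Reading remainders bottom to top: 3C0



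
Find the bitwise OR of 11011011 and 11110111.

OR: 1 when either bit is 1
  11011011
| 11110111
----------
  11111111
Decimal: 219 | 247 = 255



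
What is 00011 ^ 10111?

XOR: 1 when bits differ
  00011
^ 10111
-------
  10100
Decimal: 3 ^ 23 = 20



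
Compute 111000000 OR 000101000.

OR: 1 when either bit is 1
  111000000
| 000101000
-----------
  111101000
Decimal: 448 | 40 = 488



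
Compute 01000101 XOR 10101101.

XOR: 1 when bits differ
  01000101
^ 10101101
----------
  11101000
Decimal: 69 ^ 173 = 232



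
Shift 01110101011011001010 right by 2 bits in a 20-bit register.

Original: 01110101011011001010 (decimal 480970)
Shift right by 2 positions
Drop the 2 low bits; fill with zeros on the left
Result: 00011101010110110010 (decimal 120242)
Equivalent: 480970 >> 2 = 480970 ÷ 2^2 = 120242



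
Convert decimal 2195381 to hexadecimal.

Using repeated division by 16 (digits 10–15 are A–F):
2195381 ÷ 16 = 137211 remainder 5
137211 ÷ 16 = 8575 remainder 11 (B)
8575 ÷ 16 = 535 remainder 15 (F)
535 ÷ 16 = 33 remainder 7
33 ÷ 16 = 2 remainder 1
2 ÷ 16 = 0 remainder 2
Reading remainders bottom to top: 217FB5



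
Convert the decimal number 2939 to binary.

Using repeated division by 2:
2939 ÷ 2 = 1469 remainder 1
1469 ÷ 2 = 734 remainder 1
734 ÷ 2 = 367 remainder 0
367 ÷ 2 = 183 remainder 1
183 ÷ 2 = 91 remainder 1
91 ÷ 2 = 45 remainder 1
45 ÷ 2 = 22 remainder 1
22 ÷ 2 = 11 remainder 0
11 ÷ 2 = 5 remainder 1
5 ÷ 2 = 2 remainder 1
2 ÷ 2 = 1 remainder 0
1 ÷ 2 = 0 remainder 1
Reading remainders bottom to top: 101101111011



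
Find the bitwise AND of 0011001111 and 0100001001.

AND: 1 only when both bits are 1
  0011001111
& 0100001001
------------
  0000001001
Decimal: 207 & 265 = 9



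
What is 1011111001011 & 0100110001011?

AND: 1 only when both bits are 1
  1011111001011
& 0100110001011
---------------
  0000110001011
Decimal: 6091 & 2443 = 395



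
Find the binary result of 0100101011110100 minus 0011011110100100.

Method 1 - Direct subtraction (column by column from the right: bit − bit − borrow-in; if negative, add 2 and borrow 1 from the next column):
borrow: 0110111000000000
        0100101011110100
-       0011011110100100
------------------------
        0001001101010000

Method 2 - Add two's complement:
Two's complement of 0011011110100100: invert → 1100100001011011, add 1 → 1100100001011100
  0100101011110100
+ 1100100001011100
------------------
 10001001101010000  (end carry out of the top bit = 1)
Discarding the end carry: 0001001101010000
Decimal check:
  0100101011110100 = 16384 + 2048 + 512 + 128 + 64 + 32 + 16 + 4 = 19188
  0011011110100100 = 8192 + 4096 + 1024 + 512 + 256 + 128 + 32 + 4 = 14244
  19188 - 14244 = 4944, and 0001001101010000 = 4096 + 512 + 256 + 64 + 16 = 4944 ✓



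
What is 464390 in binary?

Using repeated division by 2:
464390 ÷ 2 = 232195 remainder 0
232195 ÷ 2 = 116097 remainder 1
116097 ÷ 2 = 58048 remainder 1
58048 ÷ 2 = 29024 remainder 0
29024 ÷ 2 = 14512 remainder 0
14512 ÷ 2 = 7256 remainder 0
7256 ÷ 2 = 3628 remainder 0
3628 ÷ 2 = 1814 remainder 0
1814 ÷ 2 = 907 remainder 0
907 ÷ 2 = 453 remainder 1
453 ÷ 2 = 226 remainder 1
226 ÷ 2 = 113 remainder 0
113 ÷ 2 = 56 remainder 1
56 ÷ 2 = 28 remainder 0
28 ÷ 2 = 14 remainder 0
14 ÷ 2 = 7 remainder 0
7 ÷ 2 = 3 remainder 1
3 ÷ 2 = 1 remainder 1
1 ÷ 2 = 0 remainder 1
Reading remainders bottom to top: 1110001011000000110



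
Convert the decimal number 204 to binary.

Using repeated division by 2:
204 ÷ 2 = 102 remainder 0
102 ÷ 2 = 51 remainder 0
51 ÷ 2 = 25 remainder 1
25 ÷ 2 = 12 remainder 1
12 ÷ 2 = 6 remainder 0
6 ÷ 2 = 3 remainder 0
3 ÷ 2 = 1 remainder 1
1 ÷ 2 = 0 remainder 1
Reading remainders bottom to top: 11001100



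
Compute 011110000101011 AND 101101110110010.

AND: 1 only when both bits are 1
  011110000101011
& 101101110110010
-----------------
  001100000100010
Decimal: 15403 & 23474 = 6178



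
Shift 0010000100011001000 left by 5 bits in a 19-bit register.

Original: 0010000100011001000 (decimal 67784)
Shift left by 5 positions
Append 5 zeros on the right and drop the 5 high bits that overflow the 19-bit width
Result: 0010001100100000000 (decimal 71936)
Equivalent: 67784 << 5 = 67784 × 2^5 = 2169088, truncated to 19 bits = 71936



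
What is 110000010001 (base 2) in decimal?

Sum of powers of 2 for each 1-bit:
2^0 + 2^4 + 2^10 + 2^11
= 1 + 16 + 1024 + 2048
= 3089



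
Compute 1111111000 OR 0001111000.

OR: 1 when either bit is 1
  1111111000
| 0001111000
------------
  1111111000
Decimal: 1016 | 120 = 1016



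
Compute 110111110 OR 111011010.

OR: 1 when either bit is 1
  110111110
| 111011010
-----------
  111111110
Decimal: 446 | 474 = 510



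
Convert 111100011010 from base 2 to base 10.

Sum of powers of 2 for each 1-bit:
2^1 + 2^3 + 2^4 + 2^8 + 2^9 + 2^10 + 2^11
= 2 + 8 + 16 + 256 + 512 + 1024 + 2048
= 3866

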